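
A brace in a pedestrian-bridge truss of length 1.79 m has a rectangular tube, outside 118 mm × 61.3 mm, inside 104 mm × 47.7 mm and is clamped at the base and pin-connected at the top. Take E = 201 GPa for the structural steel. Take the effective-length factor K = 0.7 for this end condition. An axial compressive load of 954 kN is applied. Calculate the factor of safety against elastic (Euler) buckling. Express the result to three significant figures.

n ≈ 1.75

Weak-axis I_min = (h_o·b_o³ − h_i·b_i³)/12 with b_o = 61.3, b_i = 47.70 mm (shorter outer/inner sides).
I_min = (118×61.3³ − 104.0×47.70³)/12 = 1.324×10^6 mm⁴
I = 1.324×10^6 mm⁴ = 1.324×10^-6 m⁴
Effective length L_e = K·L = 0.7 × 1.79 = 1.253 m
P_cr = π²EI / L_e² = π² × 201×10⁹ × 1.324×10^-6 / 1.253² = 1.674×10^6 N
Factor of safety n = P_cr / P = 1673.5 / 954 = 1.75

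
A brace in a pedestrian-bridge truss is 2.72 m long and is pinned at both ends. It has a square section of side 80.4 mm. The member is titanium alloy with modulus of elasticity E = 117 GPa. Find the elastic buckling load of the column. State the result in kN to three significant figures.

P_cr ≈ 543 kN

I = a⁴/12 = 80.4⁴/12 = 3.482×10^6 mm⁴
I = 3.482×10^6 mm⁴ = 3.482×10^-6 m⁴
Effective length L_e = K·L = 1 × 2.72 = 2.720 m
P_cr = π²EI / L_e² = π² × 117×10⁹ × 3.482×10^-6 / 2.720² = 5.435×10^5 N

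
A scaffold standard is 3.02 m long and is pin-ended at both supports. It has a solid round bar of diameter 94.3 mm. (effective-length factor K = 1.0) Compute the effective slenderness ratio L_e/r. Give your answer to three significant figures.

I = πd⁴/64 = π×94.3⁴/64 = 3.882×10^6 mm⁴
A = 6.984×10^3 mm²;  r_min = √(I/A) = √(3.882×10^6/6.984×10^3) = 23.58 mm
L_e = K·L = 1 × 3.02 m = 3.020 m = 3020.0 mm
λ = L_e / r_min = 3020.0 / 23.58 = 128

λ ≈ 128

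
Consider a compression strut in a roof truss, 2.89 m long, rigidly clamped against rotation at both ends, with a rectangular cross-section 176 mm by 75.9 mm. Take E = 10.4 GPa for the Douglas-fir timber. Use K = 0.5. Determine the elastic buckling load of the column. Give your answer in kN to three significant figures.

P_cr ≈ 315 kN

Buckling occurs about the weak axis: I_min = h·b³/12 with b = 75.9 mm (the shorter side).
I_min = 176×75.9³/12 = 6.413×10^6 mm⁴
I = 6.413×10^6 mm⁴ = 6.413×10^-6 m⁴
Effective length L_e = K·L = 0.5 × 2.89 = 1.445 m
P_cr = π²EI / L_e² = π² × 10.4×10⁹ × 6.413×10^-6 / 1.445² = 3.152×10^5 N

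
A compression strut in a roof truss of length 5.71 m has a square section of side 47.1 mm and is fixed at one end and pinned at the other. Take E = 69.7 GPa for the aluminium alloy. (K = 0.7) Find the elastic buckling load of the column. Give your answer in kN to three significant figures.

P_cr ≈ 17.7 kN

I = a⁴/12 = 47.1⁴/12 = 4.101×10^5 mm⁴
I = 4.101×10^5 mm⁴ = 4.101×10^-7 m⁴
Effective length L_e = K·L = 0.7 × 5.71 = 3.997 m
P_cr = π²EI / L_e² = π² × 69.7×10⁹ × 4.101×10^-7 / 3.997² = 1.766×10^4 N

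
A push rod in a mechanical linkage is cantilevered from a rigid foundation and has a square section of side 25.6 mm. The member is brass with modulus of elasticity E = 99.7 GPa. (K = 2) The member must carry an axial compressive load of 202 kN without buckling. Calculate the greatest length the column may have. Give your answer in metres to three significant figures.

L_max ≈ 0.209 m

I = a⁴/12 = 25.6⁴/12 = 3.579×10^4 mm⁴
I = 3.579×10^-8 m⁴
At the buckling limit P_cr = P = 2.020×10^5 N
From P_cr = π²EI/(K·L)²:  L = (1/K)·√(π²EI/P_cr) = (1/2)·√(π²×9.97×10^10×3.579×10^-8/2.020×10^5)
L = 0.209 m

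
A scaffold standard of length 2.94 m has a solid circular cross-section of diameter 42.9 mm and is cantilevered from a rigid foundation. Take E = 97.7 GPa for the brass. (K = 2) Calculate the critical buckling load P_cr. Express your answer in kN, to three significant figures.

P_cr ≈ 4.64 kN

I = πd⁴/64 = π×42.9⁴/64 = 1.663×10^5 mm⁴
I = 1.663×10^5 mm⁴ = 1.663×10^-7 m⁴
Effective length L_e = K·L = 2 × 2.94 = 5.880 m
P_cr = π²EI / L_e² = π² × 97.7×10⁹ × 1.663×10^-7 / 5.880² = 4.637×10^3 N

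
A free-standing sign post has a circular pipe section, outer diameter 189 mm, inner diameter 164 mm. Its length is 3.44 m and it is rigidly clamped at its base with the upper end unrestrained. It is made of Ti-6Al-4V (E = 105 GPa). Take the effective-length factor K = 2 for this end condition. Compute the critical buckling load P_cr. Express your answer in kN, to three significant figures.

d_o = 189 mm, d_i = 164 mm
I = π(d_o⁴ − d_i⁴)/64 = π(189⁴ − 164.0⁴)/64 = 2.713×10^7 mm⁴
I = 2.713×10^7 mm⁴ = 2.713×10^-5 m⁴
Effective length L_e = K·L = 2 × 3.44 = 6.880 m
P_cr = π²EI / L_e² = π² × 105×10⁹ × 2.713×10^-5 / 6.880² = 5.939×10^5 N

P_cr ≈ 594 kN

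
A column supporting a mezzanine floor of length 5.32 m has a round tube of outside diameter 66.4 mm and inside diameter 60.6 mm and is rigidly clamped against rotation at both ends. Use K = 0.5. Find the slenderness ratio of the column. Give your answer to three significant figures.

λ ≈ 118

d_o = 66.4 mm, d_i = 60.6 mm
I = π(d_o⁴ − d_i⁴)/64 = π(66.4⁴ − 60.60⁴)/64 = 2.922×10^5 mm⁴
A = 578.5 mm²;  r_min = √(I/A) = √(2.922×10^5/578.5) = 22.47 mm
L_e = K·L = 0.5 × 5.32 m = 2.660 m = 2660.0 mm
λ = L_e / r_min = 2660.0 / 22.47 = 118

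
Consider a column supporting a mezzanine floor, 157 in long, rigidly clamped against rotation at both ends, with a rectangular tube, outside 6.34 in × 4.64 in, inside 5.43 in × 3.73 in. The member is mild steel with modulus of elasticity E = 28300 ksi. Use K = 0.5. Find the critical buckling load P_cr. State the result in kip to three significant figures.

P_cr ≈ 1330 kip

Weak-axis I_min = (h_o·b_o³ − h_i·b_i³)/12 with b_o = 4.64, b_i = 3.730 in (shorter outer/inner sides).
I_min = (6.34×4.64³ − 5.430×3.730³)/12 = 29.30 in⁴
Effective length L_e = K·L = 0.5 × 157 = 78.50 in
P_cr = π²EI / L_e² = π² × 28300×10³ × 29.30 / 78.50² = 1.328×10^6 lb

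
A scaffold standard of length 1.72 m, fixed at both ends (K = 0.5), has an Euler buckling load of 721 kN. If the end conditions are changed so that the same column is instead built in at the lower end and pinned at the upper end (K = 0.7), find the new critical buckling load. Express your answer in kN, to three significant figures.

P_cr ≈ 368 kN

P_cr ∝ 1/K², so P_cr,new = P_cr,old × (K_old/K_new)² = 721 × (0.5/0.7)²
= 721 × 0.5102 = 368 kN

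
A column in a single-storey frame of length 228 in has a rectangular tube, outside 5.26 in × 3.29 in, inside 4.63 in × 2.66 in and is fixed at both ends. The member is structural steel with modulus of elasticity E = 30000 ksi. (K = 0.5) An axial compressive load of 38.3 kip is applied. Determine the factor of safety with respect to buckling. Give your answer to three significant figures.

n ≈ 4.97

Weak-axis I_min = (h_o·b_o³ − h_i·b_i³)/12 with b_o = 3.29, b_i = 2.660 in (shorter outer/inner sides).
I_min = (5.26×3.29³ − 4.630×2.660³)/12 = 8.348 in⁴
Effective length L_e = K·L = 0.5 × 228 = 114.0 in
P_cr = π²EI / L_e² = π² × 30000×10³ × 8.348 / 114.0² = 1.902×10^5 lb
Factor of safety n = P_cr / P = 190.19 / 38.3 = 4.97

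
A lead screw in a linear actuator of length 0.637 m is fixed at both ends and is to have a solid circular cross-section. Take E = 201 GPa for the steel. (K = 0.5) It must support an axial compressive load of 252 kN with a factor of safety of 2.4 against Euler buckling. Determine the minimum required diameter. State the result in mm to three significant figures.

Required P_cr = n·P = 2.4 × 252 = 604.8 kN
L_e = K·L = 0.5 × 0.637 = 0.3185 m
Required I = P_cr·L_e²/(π²E) = 6.048×10^5 × 0.3185² / (π² × 2.01×10^11) = 3.093×10^-8 m⁴
I_req = 3.093×10^4 mm⁴
Solid circle: I = πd⁴/64  ⇒  d = (64I/π)^(1/4) = (64×3.093×10^4/π)^(1/4) = 28.2 mm

d ≈ 28.2 mm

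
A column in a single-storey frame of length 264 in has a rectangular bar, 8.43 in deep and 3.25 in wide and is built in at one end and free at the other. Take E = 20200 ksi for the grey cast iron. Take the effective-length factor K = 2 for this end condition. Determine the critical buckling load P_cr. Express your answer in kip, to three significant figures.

P_cr ≈ 17.2 kip

Buckling occurs about the weak axis: I_min = h·b³/12 with b = 3.25 in (the shorter side).
I_min = 8.43×3.25³/12 = 24.12 in⁴
Effective length L_e = K·L = 2 × 264 = 528.0 in
P_cr = π²EI / L_e² = π² × 20200×10³ × 24.12 / 528.0² = 1.725×10^4 lb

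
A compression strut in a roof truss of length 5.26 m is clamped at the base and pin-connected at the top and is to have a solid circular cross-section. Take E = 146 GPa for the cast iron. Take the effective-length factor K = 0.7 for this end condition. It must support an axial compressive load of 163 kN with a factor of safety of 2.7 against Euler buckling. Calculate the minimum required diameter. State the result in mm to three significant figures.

Required P_cr = n·P = 2.7 × 163 = 440.1 kN
L_e = K·L = 0.7 × 5.26 = 3.682 m
Required I = P_cr·L_e²/(π²E) = 4.401×10^5 × 3.682² / (π² × 1.46×10^11) = 4.141×10^-6 m⁴
I_req = 4.141×10^6 mm⁴
Solid circle: I = πd⁴/64  ⇒  d = (64I/π)^(1/4) = (64×4.141×10^6/π)^(1/4) = 95.8 mm

d ≈ 95.8 mm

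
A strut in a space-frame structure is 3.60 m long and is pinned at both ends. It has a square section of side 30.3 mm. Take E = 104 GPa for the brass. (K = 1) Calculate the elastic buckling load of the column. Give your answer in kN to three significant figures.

I = a⁴/12 = 30.3⁴/12 = 7.024×10^4 mm⁴
I = 7.024×10^4 mm⁴ = 7.024×10^-8 m⁴
Effective length L_e = K·L = 1 × 3.60 = 3.600 m
P_cr = π²EI / L_e² = π² × 104×10⁹ × 7.024×10^-8 / 3.600² = 5.563×10^3 N

P_cr ≈ 5.56 kN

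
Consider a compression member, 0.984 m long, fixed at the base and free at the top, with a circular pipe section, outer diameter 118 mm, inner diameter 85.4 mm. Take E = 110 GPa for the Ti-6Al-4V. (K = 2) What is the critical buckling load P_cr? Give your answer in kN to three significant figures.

d_o = 118 mm, d_i = 85.4 mm
I = π(d_o⁴ − d_i⁴)/64 = π(118⁴ − 85.40⁴)/64 = 6.906×10^6 mm⁴
I = 6.906×10^6 mm⁴ = 6.906×10^-6 m⁴
Effective length L_e = K·L = 2 × 0.984 = 1.968 m
P_cr = π²EI / L_e² = π² × 110×10⁹ × 6.906×10^-6 / 1.968² = 1.936×10^6 N

P_cr ≈ 1940 kN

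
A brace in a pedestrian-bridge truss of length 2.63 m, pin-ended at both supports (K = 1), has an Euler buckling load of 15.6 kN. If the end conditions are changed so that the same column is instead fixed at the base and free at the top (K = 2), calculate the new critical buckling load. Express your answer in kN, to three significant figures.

P_cr ∝ 1/K², so P_cr,new = P_cr,old × (K_old/K_new)² = 15.6 × (1/2)²
= 15.6 × 0.2500 = 3.90 kN

P_cr ≈ 3.90 kN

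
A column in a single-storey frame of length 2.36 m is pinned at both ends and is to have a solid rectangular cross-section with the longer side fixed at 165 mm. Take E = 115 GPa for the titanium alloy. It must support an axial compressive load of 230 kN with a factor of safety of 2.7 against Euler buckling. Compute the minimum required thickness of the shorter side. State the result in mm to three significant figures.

Required P_cr = n·P = 2.7 × 230 = 621.0 kN
L_e = K·L = 1 × 2.36 = 2.360 m
Required I = P_cr·L_e²/(π²E) = 6.210×10^5 × 2.360² / (π² × 1.15×10^11) = 3.047×10^-6 m⁴
I_req = 3.047×10^6 mm⁴
Rectangle, weak axis: I_min = h·b³/12 with h = 165 mm fixed  ⇒  b = (12I/h)^(1/3) = 60.5 mm

b ≈ 60.5 mm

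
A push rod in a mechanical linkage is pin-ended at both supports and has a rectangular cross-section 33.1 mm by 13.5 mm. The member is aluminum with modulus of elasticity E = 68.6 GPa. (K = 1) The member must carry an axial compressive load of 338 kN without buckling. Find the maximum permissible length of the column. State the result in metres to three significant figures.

L_max ≈ 0.117 m

Buckling occurs about the weak axis: I_min = h·b³/12 with b = 13.5 mm (the shorter side).
I_min = 33.1×13.5³/12 = 6.787×10^3 mm⁴
I = 6.787×10^-9 m⁴
At the buckling limit P_cr = P = 3.380×10^5 N
From P_cr = π²EI/(K·L)²:  L = (1/K)·√(π²EI/P_cr) = (1/1)·√(π²×6.86×10^10×6.787×10^-9/3.380×10^5)
L = 0.117 m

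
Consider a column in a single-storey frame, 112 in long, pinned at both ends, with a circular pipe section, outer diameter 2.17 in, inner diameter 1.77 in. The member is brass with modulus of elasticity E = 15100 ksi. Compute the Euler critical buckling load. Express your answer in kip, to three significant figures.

d_o = 2.17 in, d_i = 1.77 in
I = π(d_o⁴ − d_i⁴)/64 = π(2.17⁴ − 1.770⁴)/64 = 0.6067 in⁴
Effective length L_e = K·L = 1 × 112 = 112.0 in
P_cr = π²EI / L_e² = π² × 15100×10³ × 0.6067 / 112.0² = 7.207×10^3 lb

P_cr ≈ 7.21 kip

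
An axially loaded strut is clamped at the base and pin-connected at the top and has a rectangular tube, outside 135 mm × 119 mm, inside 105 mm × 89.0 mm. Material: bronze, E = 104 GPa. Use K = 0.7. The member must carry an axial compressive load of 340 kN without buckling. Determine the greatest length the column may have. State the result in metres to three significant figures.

L_max ≈ 8.88 m

Weak-axis I_min = (h_o·b_o³ − h_i·b_i³)/12 with b_o = 119, b_i = 89.00 mm (shorter outer/inner sides).
I_min = (135×119³ − 105.0×89.00³)/12 = 1.279×10^7 mm⁴
I = 1.279×10^-5 m⁴
At the buckling limit P_cr = P = 3.400×10^5 N
From P_cr = π²EI/(K·L)²:  L = (1/K)·√(π²EI/P_cr) = (1/0.7)·√(π²×1.04×10^11×1.279×10^-5/3.400×10^5)
L = 8.88 m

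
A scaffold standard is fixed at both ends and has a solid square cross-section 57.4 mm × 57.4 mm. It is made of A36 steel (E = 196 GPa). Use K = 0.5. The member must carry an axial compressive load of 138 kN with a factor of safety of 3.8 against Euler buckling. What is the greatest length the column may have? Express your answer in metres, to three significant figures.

I = a⁴/12 = 57.4⁴/12 = 9.046×10^5 mm⁴
I = 9.046×10^-7 m⁴
Required critical load P_cr = n·P = 3.8 × 138 = 524.4 kN = 5.244×10^5 N
From P_cr = π²EI/(K·L)²:  L = (1/K)·√(π²EI/P_cr) = (1/0.5)·√(π²×1.96×10^11×9.046×10^-7/5.244×10^5)
L = 3.65 m

L_max ≈ 3.65 m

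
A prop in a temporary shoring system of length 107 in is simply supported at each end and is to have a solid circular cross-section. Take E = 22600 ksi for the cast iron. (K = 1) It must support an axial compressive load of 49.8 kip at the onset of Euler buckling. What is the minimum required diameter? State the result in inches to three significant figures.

L_e = K·L = 1 × 107 = 107.0 in
Required I = P_cr·L_e²/(π²E) = 4.980×10^4 × 107.0² / (π² × 2.26×10^7) = 2.556 in⁴
Solid circle: I = πd⁴/64  ⇒  d = (64I/π)^(1/4) = (64×2.556/π)^(1/4) = 2.69 in

d ≈ 2.69 in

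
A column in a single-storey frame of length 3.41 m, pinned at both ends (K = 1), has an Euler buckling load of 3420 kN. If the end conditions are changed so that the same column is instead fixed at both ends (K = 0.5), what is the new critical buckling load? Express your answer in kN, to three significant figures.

P_cr ∝ 1/K², so P_cr,new = P_cr,old × (K_old/K_new)² = 3420 × (1/0.5)²
= 3420 × 4.000 = 13700 kN

P_cr ≈ 13700 kN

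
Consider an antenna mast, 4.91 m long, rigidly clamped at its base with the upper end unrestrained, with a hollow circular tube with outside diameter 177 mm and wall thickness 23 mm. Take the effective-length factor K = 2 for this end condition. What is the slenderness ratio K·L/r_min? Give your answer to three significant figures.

λ ≈ 178

Inner diameter d_i = 177 − 2×23 = 131.0 mm
I = π(d_o⁴ − d_i⁴)/64 = π(177⁴ − 131.0⁴)/64 = 3.372×10^7 mm⁴
A = 1.113×10^4 mm²;  r_min = √(I/A) = √(3.372×10^7/1.113×10^4) = 55.05 mm
L_e = K·L = 2 × 4.91 m = 9.820 m = 9820.0 mm
λ = L_e / r_min = 9820.0 / 55.05 = 178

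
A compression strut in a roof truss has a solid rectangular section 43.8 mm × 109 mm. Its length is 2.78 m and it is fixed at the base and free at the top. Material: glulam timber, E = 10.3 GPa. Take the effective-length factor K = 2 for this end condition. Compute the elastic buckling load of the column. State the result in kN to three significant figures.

Buckling occurs about the weak axis: I_min = h·b³/12 with b = 43.8 mm (the shorter side).
I_min = 109×43.8³/12 = 7.633×10^5 mm⁴
I = 7.633×10^5 mm⁴ = 7.633×10^-7 m⁴
Effective length L_e = K·L = 2 × 2.78 = 5.560 m
P_cr = π²EI / L_e² = π² × 10.3×10⁹ × 7.633×10^-7 / 5.560² = 2.510×10^3 N

P_cr ≈ 2.51 kN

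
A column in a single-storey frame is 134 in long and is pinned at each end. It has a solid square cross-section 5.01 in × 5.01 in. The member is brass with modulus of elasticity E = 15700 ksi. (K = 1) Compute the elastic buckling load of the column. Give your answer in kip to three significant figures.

I = a⁴/12 = 5.01⁴/12 = 52.50 in⁴
Effective length L_e = K·L = 1 × 134 = 134.0 in
P_cr = π²EI / L_e² = π² × 15700×10³ × 52.50 / 134.0² = 4.531×10^5 lb

P_cr ≈ 453 kip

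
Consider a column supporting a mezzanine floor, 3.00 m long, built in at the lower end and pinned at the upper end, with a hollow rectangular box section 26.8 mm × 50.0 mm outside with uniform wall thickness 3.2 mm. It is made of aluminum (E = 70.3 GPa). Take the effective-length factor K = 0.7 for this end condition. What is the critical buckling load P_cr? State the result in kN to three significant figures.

P_cr ≈ 7.77 kN

Inner dimensions: h_i = 50.0 − 2×3.2 = 43.60 mm, b_i = 26.8 − 2×3.2 = 20.40 mm
Weak-axis I_min = (h_o·b_o³ − h_i·b_i³)/12 with b_o = 26.8, b_i = 20.40 mm (shorter outer/inner sides).
I_min = (50.0×26.8³ − 43.60×20.40³)/12 = 4.936×10^4 mm⁴
I = 4.936×10^4 mm⁴ = 4.936×10^-8 m⁴
Effective length L_e = K·L = 0.7 × 3.00 = 2.100 m
P_cr = π²EI / L_e² = π² × 70.3×10⁹ × 4.936×10^-8 / 2.100² = 7.766×10^3 N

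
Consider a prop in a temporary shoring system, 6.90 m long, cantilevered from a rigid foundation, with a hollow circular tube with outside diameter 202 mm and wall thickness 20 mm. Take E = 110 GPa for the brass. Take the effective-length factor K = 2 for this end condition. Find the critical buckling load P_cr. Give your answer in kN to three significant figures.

P_cr ≈ 273 kN

Inner diameter d_i = 202 − 2×20 = 162.0 mm
I = π(d_o⁴ − d_i⁴)/64 = π(202⁴ − 162.0⁴)/64 = 4.792×10^7 mm⁴
I = 4.792×10^7 mm⁴ = 4.792×10^-5 m⁴
Effective length L_e = K·L = 2 × 6.90 = 13.80 m
P_cr = π²EI / L_e² = π² × 110×10⁹ × 4.792×10^-5 / 13.80² = 2.732×10^5 N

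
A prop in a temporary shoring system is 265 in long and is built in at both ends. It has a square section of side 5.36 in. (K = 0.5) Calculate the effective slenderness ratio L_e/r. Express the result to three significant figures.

For a square r = a/√12 = 5.36/√12 = 1.547 in
L_e = K·L = 0.5 × 265 = 132.5 in
λ = L_e / r_min = 132.50 / 1.547 = 85.6

λ ≈ 85.6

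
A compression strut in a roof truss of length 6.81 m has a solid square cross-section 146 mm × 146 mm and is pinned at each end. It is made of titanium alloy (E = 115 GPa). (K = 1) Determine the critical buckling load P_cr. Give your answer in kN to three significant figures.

I = a⁴/12 = 146⁴/12 = 3.786×10^7 mm⁴
I = 3.786×10^7 mm⁴ = 3.786×10^-5 m⁴
Effective length L_e = K·L = 1 × 6.81 = 6.810 m
P_cr = π²EI / L_e² = π² × 115×10⁹ × 3.786×10^-5 / 6.810² = 9.267×10^5 N

P_cr ≈ 927 kN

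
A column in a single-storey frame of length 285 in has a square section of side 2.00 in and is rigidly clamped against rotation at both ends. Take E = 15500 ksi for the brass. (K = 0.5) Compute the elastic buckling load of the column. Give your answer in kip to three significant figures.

P_cr ≈ 10.0 kip

I = a⁴/12 = 2.00⁴/12 = 1.333 in⁴
Effective length L_e = K·L = 0.5 × 285 = 142.5 in
P_cr = π²EI / L_e² = π² × 15500×10³ × 1.333 / 142.5² = 1.004×10^4 lb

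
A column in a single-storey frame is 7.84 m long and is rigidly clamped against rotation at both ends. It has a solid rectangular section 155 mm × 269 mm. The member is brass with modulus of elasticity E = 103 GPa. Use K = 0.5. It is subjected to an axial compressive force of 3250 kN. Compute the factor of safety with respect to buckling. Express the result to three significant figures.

n ≈ 1.70

Buckling occurs about the weak axis: I_min = h·b³/12 with b = 155 mm (the shorter side).
I_min = 269×155³/12 = 8.348×10^7 mm⁴
I = 8.348×10^7 mm⁴ = 8.348×10^-5 m⁴
Effective length L_e = K·L = 0.5 × 7.84 = 3.920 m
P_cr = π²EI / L_e² = π² × 103×10⁹ × 8.348×10^-5 / 3.920² = 5.522×10^6 N
Factor of safety n = P_cr / P = 5522.4 / 3250 = 1.70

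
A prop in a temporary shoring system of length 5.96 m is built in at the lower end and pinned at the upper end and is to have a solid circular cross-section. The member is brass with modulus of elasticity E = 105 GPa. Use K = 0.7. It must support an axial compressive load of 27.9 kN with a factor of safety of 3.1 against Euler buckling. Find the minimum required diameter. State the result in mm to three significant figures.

d ≈ 73.8 mm

Required P_cr = n·P = 3.1 × 27.9 = 86.49 kN
L_e = K·L = 0.7 × 5.96 = 4.172 m
Required I = P_cr·L_e²/(π²E) = 8.649×10^4 × 4.172² / (π² × 1.05×10^11) = 1.453×10^-6 m⁴
I_req = 1.453×10^6 mm⁴
Solid circle: I = πd⁴/64  ⇒  d = (64I/π)^(1/4) = (64×1.453×10^6/π)^(1/4) = 73.8 mm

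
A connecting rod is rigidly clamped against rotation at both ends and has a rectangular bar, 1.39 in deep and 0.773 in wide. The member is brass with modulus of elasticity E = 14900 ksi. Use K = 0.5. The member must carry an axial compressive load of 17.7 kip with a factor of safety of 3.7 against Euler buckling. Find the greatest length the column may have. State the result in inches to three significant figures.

Buckling occurs about the weak axis: I_min = h·b³/12 with b = 0.773 in (the shorter side).
I_min = 1.39×0.773³/12 = 5.350×10^-2 in⁴
Required critical load P_cr = n·P = 3.7 × 17.7 = 65.49 kip = 6.549×10^4 lb
From P_cr = π²EI/(K·L)²:  L = (1/K)·√(π²EI/P_cr) = (1/0.5)·√(π²×1.49×10^7×5.350×10^-2/6.549×10^4)
L = 21.9 in

L_max ≈ 21.9 in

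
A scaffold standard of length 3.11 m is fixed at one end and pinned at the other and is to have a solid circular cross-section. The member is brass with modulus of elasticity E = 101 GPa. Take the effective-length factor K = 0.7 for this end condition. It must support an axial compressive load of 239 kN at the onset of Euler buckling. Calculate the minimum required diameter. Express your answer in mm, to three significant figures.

L_e = K·L = 0.7 × 3.11 = 2.177 m
Required I = P_cr·L_e²/(π²E) = 2.390×10^5 × 2.177² / (π² × 1.01×10^11) = 1.136×10^-6 m⁴
I_req = 1.136×10^6 mm⁴
Solid circle: I = πd⁴/64  ⇒  d = (64I/π)^(1/4) = (64×1.136×10^6/π)^(1/4) = 69.4 mm

d ≈ 69.4 mm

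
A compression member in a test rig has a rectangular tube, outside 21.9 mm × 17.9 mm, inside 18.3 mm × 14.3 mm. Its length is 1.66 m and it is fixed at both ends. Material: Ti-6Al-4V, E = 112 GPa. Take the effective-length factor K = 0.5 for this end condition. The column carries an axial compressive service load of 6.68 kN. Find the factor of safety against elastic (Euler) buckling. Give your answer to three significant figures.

n ≈ 1.44

Weak-axis I_min = (h_o·b_o³ − h_i·b_i³)/12 with b_o = 17.9, b_i = 14.30 mm (shorter outer/inner sides).
I_min = (21.9×17.9³ − 18.30×14.30³)/12 = 6.008×10^3 mm⁴
I = 6.008×10^3 mm⁴ = 6.008×10^-9 m⁴
Effective length L_e = K·L = 0.5 × 1.66 = 0.8300 m
P_cr = π²EI / L_e² = π² × 112×10⁹ × 6.008×10^-9 / 0.8300² = 9.640×10^3 N
Factor of safety n = P_cr / P = 9.6396 / 6.68 = 1.44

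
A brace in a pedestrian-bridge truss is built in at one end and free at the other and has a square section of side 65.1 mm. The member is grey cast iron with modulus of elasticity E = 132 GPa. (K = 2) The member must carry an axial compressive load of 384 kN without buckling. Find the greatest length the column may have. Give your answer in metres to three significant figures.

L_max ≈ 1.13 m

I = a⁴/12 = 65.1⁴/12 = 1.497×10^6 mm⁴
I = 1.497×10^-6 m⁴
At the buckling limit P_cr = P = 3.840×10^5 N
From P_cr = π²EI/(K·L)²:  L = (1/K)·√(π²EI/P_cr) = (1/2)·√(π²×1.32×10^11×1.497×10^-6/3.840×10^5)
L = 1.13 m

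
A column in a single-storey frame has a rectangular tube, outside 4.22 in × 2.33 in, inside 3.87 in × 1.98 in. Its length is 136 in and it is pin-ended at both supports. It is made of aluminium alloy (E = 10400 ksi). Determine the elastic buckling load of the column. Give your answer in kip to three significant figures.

Weak-axis I_min = (h_o·b_o³ − h_i·b_i³)/12 with b_o = 2.33, b_i = 1.980 in (shorter outer/inner sides).
I_min = (4.22×2.33³ − 3.870×1.980³)/12 = 1.945 in⁴
Effective length L_e = K·L = 1 × 136 = 136.0 in
P_cr = π²EI / L_e² = π² × 10400×10³ × 1.945 / 136.0² = 1.079×10^4 lb

P_cr ≈ 10.8 kip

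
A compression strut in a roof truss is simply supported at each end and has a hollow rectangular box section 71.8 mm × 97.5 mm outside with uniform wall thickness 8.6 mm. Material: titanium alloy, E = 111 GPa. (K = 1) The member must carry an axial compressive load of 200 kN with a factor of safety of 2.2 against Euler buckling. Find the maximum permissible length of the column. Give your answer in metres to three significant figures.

Inner dimensions: h_i = 97.5 − 2×8.6 = 80.30 mm, b_i = 71.8 − 2×8.6 = 54.60 mm
Weak-axis I_min = (h_o·b_o³ − h_i·b_i³)/12 with b_o = 71.8, b_i = 54.60 mm (shorter outer/inner sides).
I_min = (97.5×71.8³ − 80.30×54.60³)/12 = 1.918×10^6 mm⁴
I = 1.918×10^-6 m⁴
Required critical load P_cr = n·P = 2.2 × 200 = 440.0 kN = 4.400×10^5 N
From P_cr = π²EI/(K·L)²:  L = (1/K)·√(π²EI/P_cr) = (1/1)·√(π²×1.11×10^11×1.918×10^-6/4.400×10^5)
L = 2.19 m

L_max ≈ 2.19 m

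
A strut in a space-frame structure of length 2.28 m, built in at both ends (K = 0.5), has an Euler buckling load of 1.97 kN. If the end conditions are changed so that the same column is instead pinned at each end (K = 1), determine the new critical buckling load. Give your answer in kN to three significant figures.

P_cr ∝ 1/K², so P_cr,new = P_cr,old × (K_old/K_new)² = 1.97 × (0.5/1)²
= 1.97 × 0.2500 = 0.492 kN

P_cr ≈ 0.492 kN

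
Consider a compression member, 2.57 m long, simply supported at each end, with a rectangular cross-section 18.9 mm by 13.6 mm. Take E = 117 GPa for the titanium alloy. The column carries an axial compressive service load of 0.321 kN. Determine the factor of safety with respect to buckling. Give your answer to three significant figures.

n ≈ 2.16

Buckling occurs about the weak axis: I_min = h·b³/12 with b = 13.6 mm (the shorter side).
I_min = 18.9×13.6³/12 = 3.962×10^3 mm⁴
I = 3.962×10^3 mm⁴ = 3.962×10^-9 m⁴
Effective length L_e = K·L = 1 × 2.57 = 2.570 m
P_cr = π²EI / L_e² = π² × 117×10⁹ × 3.962×10^-9 / 2.570² = 692.7 N
Factor of safety n = P_cr / P = 0.69265 / 0.321 = 2.16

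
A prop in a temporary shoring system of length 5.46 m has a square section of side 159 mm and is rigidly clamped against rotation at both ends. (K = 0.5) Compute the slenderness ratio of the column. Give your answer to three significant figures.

For a square r = a/√12 = 159/√12 = 45.90 mm
L_e = K·L = 0.5 × 5.46 m = 2.730 m = 2730.0 mm
λ = L_e / r_min = 2730.0 / 45.90 = 59.5

λ ≈ 59.5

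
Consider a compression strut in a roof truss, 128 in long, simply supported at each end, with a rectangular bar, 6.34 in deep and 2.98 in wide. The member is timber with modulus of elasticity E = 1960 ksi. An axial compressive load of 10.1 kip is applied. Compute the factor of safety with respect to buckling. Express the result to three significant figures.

n ≈ 1.63

Buckling occurs about the weak axis: I_min = h·b³/12 with b = 2.98 in (the shorter side).
I_min = 6.34×2.98³/12 = 13.98 in⁴
Effective length L_e = K·L = 1 × 128 = 128.0 in
P_cr = π²EI / L_e² = π² × 1960×10³ × 13.98 / 128.0² = 1.651×10^4 lb
Factor of safety n = P_cr / P = 16.508 / 10.1 = 1.63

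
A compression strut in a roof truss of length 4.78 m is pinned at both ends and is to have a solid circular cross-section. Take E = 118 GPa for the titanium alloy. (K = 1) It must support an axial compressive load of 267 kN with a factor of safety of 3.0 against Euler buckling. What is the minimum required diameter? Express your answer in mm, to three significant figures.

d ≈ 134 mm

Required P_cr = n·P = 3.0 × 267 = 801.0 kN
L_e = K·L = 1 × 4.78 = 4.780 m
Required I = P_cr·L_e²/(π²E) = 8.010×10^5 × 4.780² / (π² × 1.18×10^11) = 1.571×10^-5 m⁴
I_req = 1.571×10^7 mm⁴
Solid circle: I = πd⁴/64  ⇒  d = (64I/π)^(1/4) = (64×1.571×10^7/π)^(1/4) = 134 mm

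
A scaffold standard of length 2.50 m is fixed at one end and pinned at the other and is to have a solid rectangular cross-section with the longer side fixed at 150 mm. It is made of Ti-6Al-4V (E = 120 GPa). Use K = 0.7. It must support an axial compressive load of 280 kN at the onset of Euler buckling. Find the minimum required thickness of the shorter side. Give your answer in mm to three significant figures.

L_e = K·L = 0.7 × 2.50 = 1.750 m
Required I = P_cr·L_e²/(π²E) = 2.800×10^5 × 1.750² / (π² × 1.20×10^11) = 7.240×10^-7 m⁴
I_req = 7.240×10^5 mm⁴
Rectangle, weak axis: I_min = h·b³/12 with h = 150 mm fixed  ⇒  b = (12I/h)^(1/3) = 38.7 mm

b ≈ 38.7 mm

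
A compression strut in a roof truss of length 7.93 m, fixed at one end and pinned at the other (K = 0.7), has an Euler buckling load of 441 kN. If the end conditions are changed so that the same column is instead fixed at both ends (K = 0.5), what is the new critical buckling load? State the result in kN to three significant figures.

P_cr ∝ 1/K², so P_cr,new = P_cr,old × (K_old/K_new)² = 441 × (0.7/0.5)²
= 441 × 1.960 = 864 kN

P_cr ≈ 864 kN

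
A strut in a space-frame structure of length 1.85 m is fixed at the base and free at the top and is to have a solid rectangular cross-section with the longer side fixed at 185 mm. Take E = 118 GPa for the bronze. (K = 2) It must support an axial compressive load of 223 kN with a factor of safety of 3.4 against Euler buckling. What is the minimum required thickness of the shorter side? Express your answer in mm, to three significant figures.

b ≈ 83.3 mm

Required P_cr = n·P = 3.4 × 223 = 758.2 kN
L_e = K·L = 2 × 1.85 = 3.700 m
Required I = P_cr·L_e²/(π²E) = 7.582×10^5 × 3.700² / (π² × 1.18×10^11) = 8.913×10^-6 m⁴
I_req = 8.913×10^6 mm⁴
Rectangle, weak axis: I_min = h·b³/12 with h = 185 mm fixed  ⇒  b = (12I/h)^(1/3) = 83.3 mm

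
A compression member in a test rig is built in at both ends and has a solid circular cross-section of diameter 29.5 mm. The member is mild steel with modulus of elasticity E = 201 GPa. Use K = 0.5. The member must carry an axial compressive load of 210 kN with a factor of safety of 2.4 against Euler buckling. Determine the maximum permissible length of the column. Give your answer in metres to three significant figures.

I = πd⁴/64 = π×29.5⁴/64 = 3.718×10^4 mm⁴
I = 3.718×10^-8 m⁴
Required critical load P_cr = n·P = 2.4 × 210 = 504.0 kN = 5.040×10^5 N
From P_cr = π²EI/(K·L)²:  L = (1/K)·√(π²EI/P_cr) = (1/0.5)·√(π²×2.01×10^11×3.718×10^-8/5.040×10^5)
L = 0.765 m

L_max ≈ 0.765 m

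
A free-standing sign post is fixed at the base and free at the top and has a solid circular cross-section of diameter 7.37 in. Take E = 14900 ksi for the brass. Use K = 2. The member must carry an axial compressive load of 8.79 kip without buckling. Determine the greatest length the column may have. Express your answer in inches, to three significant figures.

L_max ≈ 778 in

I = πd⁴/64 = π×7.37⁴/64 = 144.8 in⁴
At the buckling limit P_cr = P = 8.790×10^3 lb
From P_cr = π²EI/(K·L)²:  L = (1/K)·√(π²EI/P_cr) = (1/2)·√(π²×1.49×10^7×144.8/8.790×10^3)
L = 778 in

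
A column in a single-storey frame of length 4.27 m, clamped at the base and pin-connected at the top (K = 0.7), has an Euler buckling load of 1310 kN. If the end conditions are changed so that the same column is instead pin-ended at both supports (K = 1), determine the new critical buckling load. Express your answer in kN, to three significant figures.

P_cr ≈ 642 kN

P_cr ∝ 1/K², so P_cr,new = P_cr,old × (K_old/K_new)² = 1310 × (0.7/1)²
= 1310 × 0.4900 = 642 kN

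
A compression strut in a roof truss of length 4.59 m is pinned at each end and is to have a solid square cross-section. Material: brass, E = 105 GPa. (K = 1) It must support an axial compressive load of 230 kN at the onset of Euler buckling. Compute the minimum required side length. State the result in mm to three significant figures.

a ≈ 86.5 mm

L_e = K·L = 1 × 4.59 = 4.590 m
Required I = P_cr·L_e²/(π²E) = 2.300×10^5 × 4.590² / (π² × 1.05×10^11) = 4.676×10^-6 m⁴
I_req = 4.676×10^6 mm⁴
Solid square: I = a⁴/12  ⇒  a = (12I)^(1/4) = (12×4.676×10^6)^(1/4) = 86.5 mm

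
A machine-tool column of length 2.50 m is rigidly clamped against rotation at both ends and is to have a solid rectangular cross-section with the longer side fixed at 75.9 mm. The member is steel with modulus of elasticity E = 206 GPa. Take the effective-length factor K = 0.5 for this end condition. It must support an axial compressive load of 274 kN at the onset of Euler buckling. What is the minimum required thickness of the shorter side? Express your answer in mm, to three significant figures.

L_e = K·L = 0.5 × 2.50 = 1.250 m
Required I = P_cr·L_e²/(π²E) = 2.740×10^5 × 1.250² / (π² × 2.06×10^11) = 2.106×10^-7 m⁴
I_req = 2.106×10^5 mm⁴
Rectangle, weak axis: I_min = h·b³/12 with h = 75.9 mm fixed  ⇒  b = (12I/h)^(1/3) = 32.2 mm

b ≈ 32.2 mm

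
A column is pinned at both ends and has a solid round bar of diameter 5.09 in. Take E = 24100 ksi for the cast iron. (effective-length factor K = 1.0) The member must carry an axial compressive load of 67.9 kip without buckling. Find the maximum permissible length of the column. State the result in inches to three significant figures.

L_max ≈ 340 in

I = πd⁴/64 = π×5.09⁴/64 = 32.95 in⁴
At the buckling limit P_cr = P = 6.790×10^4 lb
From P_cr = π²EI/(K·L)²:  L = (1/K)·√(π²EI/P_cr) = (1/1)·√(π²×2.41×10^7×32.95/6.790×10^4)
L = 340 in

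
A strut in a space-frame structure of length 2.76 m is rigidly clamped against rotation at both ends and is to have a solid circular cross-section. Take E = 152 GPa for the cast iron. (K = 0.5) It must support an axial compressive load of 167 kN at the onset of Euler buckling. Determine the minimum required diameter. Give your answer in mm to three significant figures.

L_e = K·L = 0.5 × 2.76 = 1.380 m
Required I = P_cr·L_e²/(π²E) = 1.670×10^5 × 1.380² / (π² × 1.52×10^11) = 2.120×10^-7 m⁴
I_req = 2.120×10^5 mm⁴
Solid circle: I = πd⁴/64  ⇒  d = (64I/π)^(1/4) = (64×2.120×10^5/π)^(1/4) = 45.6 mm

d ≈ 45.6 mm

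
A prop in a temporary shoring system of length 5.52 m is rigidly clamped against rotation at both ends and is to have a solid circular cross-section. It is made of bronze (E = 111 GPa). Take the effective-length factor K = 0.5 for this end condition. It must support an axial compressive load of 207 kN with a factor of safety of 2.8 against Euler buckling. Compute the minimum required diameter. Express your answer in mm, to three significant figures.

d ≈ 95.2 mm

Required P_cr = n·P = 2.8 × 207 = 579.6 kN
L_e = K·L = 0.5 × 5.52 = 2.760 m
Required I = P_cr·L_e²/(π²E) = 5.796×10^5 × 2.760² / (π² × 1.11×10^11) = 4.030×10^-6 m⁴
I_req = 4.030×10^6 mm⁴
Solid circle: I = πd⁴/64  ⇒  d = (64I/π)^(1/4) = (64×4.030×10^6/π)^(1/4) = 95.2 mm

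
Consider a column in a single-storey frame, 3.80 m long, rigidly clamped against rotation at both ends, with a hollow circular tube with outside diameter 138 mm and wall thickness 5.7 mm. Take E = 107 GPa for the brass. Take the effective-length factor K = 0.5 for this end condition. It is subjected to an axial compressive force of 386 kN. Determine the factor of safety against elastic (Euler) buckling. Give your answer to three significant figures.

Inner diameter d_i = 138 − 2×5.7 = 126.6 mm
I = π(d_o⁴ − d_i⁴)/64 = π(138⁴ − 126.6⁴)/64 = 5.193×10^6 mm⁴
I = 5.193×10^6 mm⁴ = 5.193×10^-6 m⁴
Effective length L_e = K·L = 0.5 × 3.80 = 1.900 m
P_cr = π²EI / L_e² = π² × 107×10⁹ × 5.193×10^-6 / 1.900² = 1.519×10^6 N
Factor of safety n = P_cr / P = 1519.1 / 386 = 3.94

n ≈ 3.94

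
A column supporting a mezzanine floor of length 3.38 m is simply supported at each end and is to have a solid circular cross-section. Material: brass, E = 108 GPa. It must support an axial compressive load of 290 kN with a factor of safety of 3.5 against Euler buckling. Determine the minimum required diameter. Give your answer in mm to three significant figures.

d ≈ 122 mm

Required P_cr = n·P = 3.5 × 290 = 1015 kN
L_e = K·L = 1 × 3.38 = 3.380 m
Required I = P_cr·L_e²/(π²E) = 1.015×10^6 × 3.380² / (π² × 1.08×10^11) = 1.088×10^-5 m⁴
I_req = 1.088×10^7 mm⁴
Solid circle: I = πd⁴/64  ⇒  d = (64I/π)^(1/4) = (64×1.088×10^7/π)^(1/4) = 122 mm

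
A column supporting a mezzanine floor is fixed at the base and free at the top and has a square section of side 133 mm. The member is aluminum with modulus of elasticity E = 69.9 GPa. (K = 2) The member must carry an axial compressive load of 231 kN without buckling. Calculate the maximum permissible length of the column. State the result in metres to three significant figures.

I = a⁴/12 = 133⁴/12 = 2.608×10^7 mm⁴
I = 2.608×10^-5 m⁴
At the buckling limit P_cr = P = 2.310×10^5 N
From P_cr = π²EI/(K·L)²:  L = (1/K)·√(π²EI/P_cr) = (1/2)·√(π²×6.99×10^10×2.608×10^-5/2.310×10^5)
L = 4.41 m

L_max ≈ 4.41 m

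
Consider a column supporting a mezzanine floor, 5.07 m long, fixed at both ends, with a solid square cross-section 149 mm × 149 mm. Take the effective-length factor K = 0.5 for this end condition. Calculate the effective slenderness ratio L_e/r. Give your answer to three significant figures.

I = a⁴/12 = 149⁴/12 = 4.107×10^7 mm⁴
A = 2.220×10^4 mm²;  r_min = √(I/A) = √(4.107×10^7/2.220×10^4) = 43.01 mm
L_e = K·L = 0.5 × 5.07 m = 2.535 m = 2535.0 mm
λ = L_e / r_min = 2535.0 / 43.01 = 58.9

λ ≈ 58.9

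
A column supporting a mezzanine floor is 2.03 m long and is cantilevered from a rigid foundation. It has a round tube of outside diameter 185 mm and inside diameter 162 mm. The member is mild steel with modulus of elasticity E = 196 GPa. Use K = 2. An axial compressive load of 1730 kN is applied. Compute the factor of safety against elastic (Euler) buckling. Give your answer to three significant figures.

d_o = 185 mm, d_i = 162 mm
I = π(d_o⁴ − d_i⁴)/64 = π(185⁴ − 162.0⁴)/64 = 2.369×10^7 mm⁴
I = 2.369×10^7 mm⁴ = 2.369×10^-5 m⁴
Effective length L_e = K·L = 2 × 2.03 = 4.060 m
P_cr = π²EI / L_e² = π² × 196×10⁹ × 2.369×10^-5 / 4.060² = 2.780×10^6 N
Factor of safety n = P_cr / P = 2780.1 / 1730 = 1.61

n ≈ 1.61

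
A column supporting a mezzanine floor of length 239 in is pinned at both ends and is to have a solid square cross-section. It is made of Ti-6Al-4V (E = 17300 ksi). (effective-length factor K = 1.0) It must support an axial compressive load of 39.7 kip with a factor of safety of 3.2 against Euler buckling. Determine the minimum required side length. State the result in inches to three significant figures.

a ≈ 4.75 in

Required P_cr = n·P = 3.2 × 39.7 = 127.0 kip
L_e = K·L = 1 × 239 = 239.0 in
Required I = P_cr·L_e²/(π²E) = 1.270×10^5 × 239.0² / (π² × 1.73×10^7) = 42.50 in⁴
Solid square: I = a⁴/12  ⇒  a = (12I)^(1/4) = (12×42.50)^(1/4) = 4.75 in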